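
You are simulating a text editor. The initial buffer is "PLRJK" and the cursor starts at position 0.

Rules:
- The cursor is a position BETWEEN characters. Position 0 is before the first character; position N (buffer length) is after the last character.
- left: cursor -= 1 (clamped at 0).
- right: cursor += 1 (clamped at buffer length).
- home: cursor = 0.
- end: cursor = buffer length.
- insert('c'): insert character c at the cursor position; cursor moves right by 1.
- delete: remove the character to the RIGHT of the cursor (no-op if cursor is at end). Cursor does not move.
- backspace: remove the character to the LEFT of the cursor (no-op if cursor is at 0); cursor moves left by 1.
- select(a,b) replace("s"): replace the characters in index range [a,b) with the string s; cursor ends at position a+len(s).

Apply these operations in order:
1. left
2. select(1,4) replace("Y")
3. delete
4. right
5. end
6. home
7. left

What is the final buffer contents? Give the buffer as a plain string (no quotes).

After op 1 (left): buf='PLRJK' cursor=0
After op 2 (select(1,4) replace("Y")): buf='PYK' cursor=2
After op 3 (delete): buf='PY' cursor=2
After op 4 (right): buf='PY' cursor=2
After op 5 (end): buf='PY' cursor=2
After op 6 (home): buf='PY' cursor=0
After op 7 (left): buf='PY' cursor=0

Answer: PY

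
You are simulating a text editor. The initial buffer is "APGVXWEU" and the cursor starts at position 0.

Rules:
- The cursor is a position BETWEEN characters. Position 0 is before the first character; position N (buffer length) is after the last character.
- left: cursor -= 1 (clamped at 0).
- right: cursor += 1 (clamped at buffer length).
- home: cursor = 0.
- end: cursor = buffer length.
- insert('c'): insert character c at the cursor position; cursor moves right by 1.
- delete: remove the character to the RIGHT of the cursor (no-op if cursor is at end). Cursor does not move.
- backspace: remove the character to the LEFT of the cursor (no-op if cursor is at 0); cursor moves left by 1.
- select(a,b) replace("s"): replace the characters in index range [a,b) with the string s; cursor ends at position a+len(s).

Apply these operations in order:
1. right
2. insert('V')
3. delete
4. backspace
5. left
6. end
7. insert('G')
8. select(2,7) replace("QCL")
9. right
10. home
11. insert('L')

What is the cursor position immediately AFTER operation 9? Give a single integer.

After op 1 (right): buf='APGVXWEU' cursor=1
After op 2 (insert('V')): buf='AVPGVXWEU' cursor=2
After op 3 (delete): buf='AVGVXWEU' cursor=2
After op 4 (backspace): buf='AGVXWEU' cursor=1
After op 5 (left): buf='AGVXWEU' cursor=0
After op 6 (end): buf='AGVXWEU' cursor=7
After op 7 (insert('G')): buf='AGVXWEUG' cursor=8
After op 8 (select(2,7) replace("QCL")): buf='AGQCLG' cursor=5
After op 9 (right): buf='AGQCLG' cursor=6

Answer: 6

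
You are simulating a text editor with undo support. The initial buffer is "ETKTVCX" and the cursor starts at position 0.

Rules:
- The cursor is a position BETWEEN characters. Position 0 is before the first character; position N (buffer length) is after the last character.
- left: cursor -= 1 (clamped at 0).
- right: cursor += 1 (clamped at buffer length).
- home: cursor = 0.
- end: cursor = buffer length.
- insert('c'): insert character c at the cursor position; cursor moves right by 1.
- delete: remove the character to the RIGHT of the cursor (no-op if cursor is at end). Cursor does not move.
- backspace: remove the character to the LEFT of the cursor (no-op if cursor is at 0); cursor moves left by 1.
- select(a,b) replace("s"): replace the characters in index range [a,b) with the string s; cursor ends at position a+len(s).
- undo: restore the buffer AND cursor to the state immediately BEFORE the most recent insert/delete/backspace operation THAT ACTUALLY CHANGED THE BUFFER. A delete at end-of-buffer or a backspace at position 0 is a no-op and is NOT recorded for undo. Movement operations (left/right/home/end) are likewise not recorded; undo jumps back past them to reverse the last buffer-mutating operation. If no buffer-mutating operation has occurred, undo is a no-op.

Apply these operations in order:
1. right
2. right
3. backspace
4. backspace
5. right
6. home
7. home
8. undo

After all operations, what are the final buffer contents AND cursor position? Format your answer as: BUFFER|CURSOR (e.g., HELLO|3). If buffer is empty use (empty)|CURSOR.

After op 1 (right): buf='ETKTVCX' cursor=1
After op 2 (right): buf='ETKTVCX' cursor=2
After op 3 (backspace): buf='EKTVCX' cursor=1
After op 4 (backspace): buf='KTVCX' cursor=0
After op 5 (right): buf='KTVCX' cursor=1
After op 6 (home): buf='KTVCX' cursor=0
After op 7 (home): buf='KTVCX' cursor=0
After op 8 (undo): buf='EKTVCX' cursor=1

Answer: EKTVCX|1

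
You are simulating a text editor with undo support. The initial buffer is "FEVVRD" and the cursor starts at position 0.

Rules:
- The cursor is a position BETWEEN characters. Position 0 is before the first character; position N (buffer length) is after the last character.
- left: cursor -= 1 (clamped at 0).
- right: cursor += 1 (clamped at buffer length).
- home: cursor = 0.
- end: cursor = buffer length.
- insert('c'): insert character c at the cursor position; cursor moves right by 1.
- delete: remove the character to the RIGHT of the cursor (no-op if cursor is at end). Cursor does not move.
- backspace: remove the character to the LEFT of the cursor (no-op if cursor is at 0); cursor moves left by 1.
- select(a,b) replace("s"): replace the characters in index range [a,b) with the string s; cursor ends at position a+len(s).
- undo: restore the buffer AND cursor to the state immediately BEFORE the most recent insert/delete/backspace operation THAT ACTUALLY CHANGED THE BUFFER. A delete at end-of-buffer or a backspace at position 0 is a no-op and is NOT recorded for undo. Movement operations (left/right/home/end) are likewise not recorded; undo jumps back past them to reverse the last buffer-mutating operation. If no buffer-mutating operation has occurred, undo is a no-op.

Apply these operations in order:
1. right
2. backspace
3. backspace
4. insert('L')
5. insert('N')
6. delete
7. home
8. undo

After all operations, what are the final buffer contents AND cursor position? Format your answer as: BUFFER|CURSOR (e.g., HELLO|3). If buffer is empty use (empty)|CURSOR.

Answer: LNEVVRD|2

Derivation:
After op 1 (right): buf='FEVVRD' cursor=1
After op 2 (backspace): buf='EVVRD' cursor=0
After op 3 (backspace): buf='EVVRD' cursor=0
After op 4 (insert('L')): buf='LEVVRD' cursor=1
After op 5 (insert('N')): buf='LNEVVRD' cursor=2
After op 6 (delete): buf='LNVVRD' cursor=2
After op 7 (home): buf='LNVVRD' cursor=0
After op 8 (undo): buf='LNEVVRD' cursor=2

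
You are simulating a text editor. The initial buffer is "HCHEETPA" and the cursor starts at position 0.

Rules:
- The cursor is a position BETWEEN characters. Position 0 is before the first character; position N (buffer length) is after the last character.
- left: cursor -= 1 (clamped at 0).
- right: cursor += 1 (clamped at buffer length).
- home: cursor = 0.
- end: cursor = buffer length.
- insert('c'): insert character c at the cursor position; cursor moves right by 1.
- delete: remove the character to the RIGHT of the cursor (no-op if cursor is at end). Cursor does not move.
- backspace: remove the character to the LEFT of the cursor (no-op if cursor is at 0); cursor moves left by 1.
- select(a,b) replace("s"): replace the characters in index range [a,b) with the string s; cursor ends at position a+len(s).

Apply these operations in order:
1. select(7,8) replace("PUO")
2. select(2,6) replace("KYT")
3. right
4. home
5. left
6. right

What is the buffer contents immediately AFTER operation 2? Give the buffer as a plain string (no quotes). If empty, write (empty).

Answer: HCKYTPPUO

Derivation:
After op 1 (select(7,8) replace("PUO")): buf='HCHEETPPUO' cursor=10
After op 2 (select(2,6) replace("KYT")): buf='HCKYTPPUO' cursor=5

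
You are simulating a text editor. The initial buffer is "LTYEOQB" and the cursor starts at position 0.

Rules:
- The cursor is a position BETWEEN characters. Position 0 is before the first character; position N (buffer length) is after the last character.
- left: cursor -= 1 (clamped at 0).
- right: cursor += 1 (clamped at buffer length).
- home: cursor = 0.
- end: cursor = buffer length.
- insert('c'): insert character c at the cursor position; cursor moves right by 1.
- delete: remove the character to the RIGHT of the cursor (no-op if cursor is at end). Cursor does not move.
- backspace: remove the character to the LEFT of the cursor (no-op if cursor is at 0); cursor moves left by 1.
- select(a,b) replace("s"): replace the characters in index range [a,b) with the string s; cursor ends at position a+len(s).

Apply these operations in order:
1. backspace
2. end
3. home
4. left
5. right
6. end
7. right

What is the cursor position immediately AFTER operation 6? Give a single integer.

Answer: 7

Derivation:
After op 1 (backspace): buf='LTYEOQB' cursor=0
After op 2 (end): buf='LTYEOQB' cursor=7
After op 3 (home): buf='LTYEOQB' cursor=0
After op 4 (left): buf='LTYEOQB' cursor=0
After op 5 (right): buf='LTYEOQB' cursor=1
After op 6 (end): buf='LTYEOQB' cursor=7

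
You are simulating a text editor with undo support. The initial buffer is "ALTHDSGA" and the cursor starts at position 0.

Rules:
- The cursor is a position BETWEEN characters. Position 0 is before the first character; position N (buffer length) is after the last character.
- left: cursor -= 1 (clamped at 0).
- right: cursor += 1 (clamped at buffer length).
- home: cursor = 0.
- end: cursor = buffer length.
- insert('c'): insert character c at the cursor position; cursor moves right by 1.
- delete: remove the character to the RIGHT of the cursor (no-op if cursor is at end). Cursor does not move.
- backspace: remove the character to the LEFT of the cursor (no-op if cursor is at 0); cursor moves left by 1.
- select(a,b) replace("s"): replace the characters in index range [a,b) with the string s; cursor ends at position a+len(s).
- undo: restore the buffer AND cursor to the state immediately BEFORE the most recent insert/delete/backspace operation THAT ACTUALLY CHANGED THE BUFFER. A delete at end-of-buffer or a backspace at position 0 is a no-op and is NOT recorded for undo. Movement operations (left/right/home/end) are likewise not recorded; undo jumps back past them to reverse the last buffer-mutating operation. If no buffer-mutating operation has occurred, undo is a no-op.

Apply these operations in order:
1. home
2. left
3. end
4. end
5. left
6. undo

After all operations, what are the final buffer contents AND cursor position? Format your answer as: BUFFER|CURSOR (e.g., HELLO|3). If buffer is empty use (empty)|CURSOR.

After op 1 (home): buf='ALTHDSGA' cursor=0
After op 2 (left): buf='ALTHDSGA' cursor=0
After op 3 (end): buf='ALTHDSGA' cursor=8
After op 4 (end): buf='ALTHDSGA' cursor=8
After op 5 (left): buf='ALTHDSGA' cursor=7
After op 6 (undo): buf='ALTHDSGA' cursor=7

Answer: ALTHDSGA|7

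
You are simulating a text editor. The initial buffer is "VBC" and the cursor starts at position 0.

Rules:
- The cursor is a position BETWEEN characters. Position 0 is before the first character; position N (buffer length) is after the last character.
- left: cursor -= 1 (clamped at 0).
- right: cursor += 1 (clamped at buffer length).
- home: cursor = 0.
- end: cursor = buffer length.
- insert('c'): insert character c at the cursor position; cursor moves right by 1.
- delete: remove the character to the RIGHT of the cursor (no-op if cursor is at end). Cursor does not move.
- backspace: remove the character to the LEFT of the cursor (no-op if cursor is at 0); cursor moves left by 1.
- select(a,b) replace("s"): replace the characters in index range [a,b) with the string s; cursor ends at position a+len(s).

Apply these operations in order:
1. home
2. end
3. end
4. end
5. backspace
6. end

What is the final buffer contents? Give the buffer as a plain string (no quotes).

After op 1 (home): buf='VBC' cursor=0
After op 2 (end): buf='VBC' cursor=3
After op 3 (end): buf='VBC' cursor=3
After op 4 (end): buf='VBC' cursor=3
After op 5 (backspace): buf='VB' cursor=2
After op 6 (end): buf='VB' cursor=2

Answer: VB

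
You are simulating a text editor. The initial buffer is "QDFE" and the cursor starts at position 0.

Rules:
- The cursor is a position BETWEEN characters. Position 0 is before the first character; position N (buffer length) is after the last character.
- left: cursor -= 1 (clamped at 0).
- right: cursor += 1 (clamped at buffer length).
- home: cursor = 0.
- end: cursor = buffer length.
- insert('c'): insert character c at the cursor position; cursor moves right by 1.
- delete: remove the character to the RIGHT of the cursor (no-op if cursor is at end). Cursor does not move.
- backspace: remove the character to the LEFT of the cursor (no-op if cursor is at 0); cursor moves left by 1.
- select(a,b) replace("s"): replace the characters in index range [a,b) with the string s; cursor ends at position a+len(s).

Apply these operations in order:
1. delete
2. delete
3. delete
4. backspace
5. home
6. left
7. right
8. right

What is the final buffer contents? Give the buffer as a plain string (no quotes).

After op 1 (delete): buf='DFE' cursor=0
After op 2 (delete): buf='FE' cursor=0
After op 3 (delete): buf='E' cursor=0
After op 4 (backspace): buf='E' cursor=0
After op 5 (home): buf='E' cursor=0
After op 6 (left): buf='E' cursor=0
After op 7 (right): buf='E' cursor=1
After op 8 (right): buf='E' cursor=1

Answer: E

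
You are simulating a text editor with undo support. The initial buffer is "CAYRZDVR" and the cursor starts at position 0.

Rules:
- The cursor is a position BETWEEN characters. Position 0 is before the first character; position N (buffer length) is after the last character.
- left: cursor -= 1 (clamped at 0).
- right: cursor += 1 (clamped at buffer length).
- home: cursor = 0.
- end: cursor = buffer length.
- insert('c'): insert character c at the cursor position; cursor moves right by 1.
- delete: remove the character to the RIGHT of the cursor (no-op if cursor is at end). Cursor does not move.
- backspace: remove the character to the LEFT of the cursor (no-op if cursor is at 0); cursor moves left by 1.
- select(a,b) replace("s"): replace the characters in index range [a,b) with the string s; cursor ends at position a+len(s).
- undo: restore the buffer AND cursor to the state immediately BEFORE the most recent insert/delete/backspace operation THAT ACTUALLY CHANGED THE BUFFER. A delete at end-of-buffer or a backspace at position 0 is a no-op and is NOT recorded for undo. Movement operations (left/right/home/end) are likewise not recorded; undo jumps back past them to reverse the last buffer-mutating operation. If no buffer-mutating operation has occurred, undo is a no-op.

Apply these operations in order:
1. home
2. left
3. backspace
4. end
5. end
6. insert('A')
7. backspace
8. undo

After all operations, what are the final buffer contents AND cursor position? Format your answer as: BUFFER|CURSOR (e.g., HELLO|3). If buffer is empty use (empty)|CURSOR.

Answer: CAYRZDVRA|9

Derivation:
After op 1 (home): buf='CAYRZDVR' cursor=0
After op 2 (left): buf='CAYRZDVR' cursor=0
After op 3 (backspace): buf='CAYRZDVR' cursor=0
After op 4 (end): buf='CAYRZDVR' cursor=8
After op 5 (end): buf='CAYRZDVR' cursor=8
After op 6 (insert('A')): buf='CAYRZDVRA' cursor=9
After op 7 (backspace): buf='CAYRZDVR' cursor=8
After op 8 (undo): buf='CAYRZDVRA' cursor=9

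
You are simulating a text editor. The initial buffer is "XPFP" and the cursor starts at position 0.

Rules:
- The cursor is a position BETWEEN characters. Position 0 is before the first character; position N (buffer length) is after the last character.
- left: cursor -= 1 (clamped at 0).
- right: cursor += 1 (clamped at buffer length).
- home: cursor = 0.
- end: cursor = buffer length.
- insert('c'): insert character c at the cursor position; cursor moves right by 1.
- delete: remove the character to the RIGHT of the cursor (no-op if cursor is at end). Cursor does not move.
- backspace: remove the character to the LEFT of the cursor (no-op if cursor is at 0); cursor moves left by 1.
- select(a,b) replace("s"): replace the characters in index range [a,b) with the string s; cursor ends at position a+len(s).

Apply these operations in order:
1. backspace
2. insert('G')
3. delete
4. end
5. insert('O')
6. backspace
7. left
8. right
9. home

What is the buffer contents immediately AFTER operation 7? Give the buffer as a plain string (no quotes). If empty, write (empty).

After op 1 (backspace): buf='XPFP' cursor=0
After op 2 (insert('G')): buf='GXPFP' cursor=1
After op 3 (delete): buf='GPFP' cursor=1
After op 4 (end): buf='GPFP' cursor=4
After op 5 (insert('O')): buf='GPFPO' cursor=5
After op 6 (backspace): buf='GPFP' cursor=4
After op 7 (left): buf='GPFP' cursor=3

Answer: GPFP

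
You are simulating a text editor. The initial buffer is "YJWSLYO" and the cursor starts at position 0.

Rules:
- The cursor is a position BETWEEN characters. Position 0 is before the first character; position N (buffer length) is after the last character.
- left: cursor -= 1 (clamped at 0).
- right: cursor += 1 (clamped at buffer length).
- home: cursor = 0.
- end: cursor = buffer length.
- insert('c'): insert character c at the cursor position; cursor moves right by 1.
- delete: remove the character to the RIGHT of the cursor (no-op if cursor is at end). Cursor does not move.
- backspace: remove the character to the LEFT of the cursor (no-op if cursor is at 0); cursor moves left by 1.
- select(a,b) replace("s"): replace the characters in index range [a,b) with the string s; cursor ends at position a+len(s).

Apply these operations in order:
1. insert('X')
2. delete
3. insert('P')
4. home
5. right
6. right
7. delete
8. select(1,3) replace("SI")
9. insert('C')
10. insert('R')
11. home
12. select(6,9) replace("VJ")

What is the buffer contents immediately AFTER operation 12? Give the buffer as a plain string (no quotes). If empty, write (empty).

After op 1 (insert('X')): buf='XYJWSLYO' cursor=1
After op 2 (delete): buf='XJWSLYO' cursor=1
After op 3 (insert('P')): buf='XPJWSLYO' cursor=2
After op 4 (home): buf='XPJWSLYO' cursor=0
After op 5 (right): buf='XPJWSLYO' cursor=1
After op 6 (right): buf='XPJWSLYO' cursor=2
After op 7 (delete): buf='XPWSLYO' cursor=2
After op 8 (select(1,3) replace("SI")): buf='XSISLYO' cursor=3
After op 9 (insert('C')): buf='XSICSLYO' cursor=4
After op 10 (insert('R')): buf='XSICRSLYO' cursor=5
After op 11 (home): buf='XSICRSLYO' cursor=0
After op 12 (select(6,9) replace("VJ")): buf='XSICRSVJ' cursor=8

Answer: XSICRSVJ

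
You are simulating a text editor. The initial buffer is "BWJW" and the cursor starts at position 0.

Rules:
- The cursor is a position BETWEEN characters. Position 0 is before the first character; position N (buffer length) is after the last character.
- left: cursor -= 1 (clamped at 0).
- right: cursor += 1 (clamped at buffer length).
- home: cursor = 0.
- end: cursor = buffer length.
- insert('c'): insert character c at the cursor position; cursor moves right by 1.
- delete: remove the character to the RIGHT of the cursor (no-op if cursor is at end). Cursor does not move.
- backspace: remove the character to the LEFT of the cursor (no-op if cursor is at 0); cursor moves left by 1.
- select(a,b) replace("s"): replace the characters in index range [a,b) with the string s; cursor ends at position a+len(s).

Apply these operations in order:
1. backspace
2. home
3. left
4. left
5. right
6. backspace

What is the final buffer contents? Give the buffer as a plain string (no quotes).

Answer: WJW

Derivation:
After op 1 (backspace): buf='BWJW' cursor=0
After op 2 (home): buf='BWJW' cursor=0
After op 3 (left): buf='BWJW' cursor=0
After op 4 (left): buf='BWJW' cursor=0
After op 5 (right): buf='BWJW' cursor=1
After op 6 (backspace): buf='WJW' cursor=0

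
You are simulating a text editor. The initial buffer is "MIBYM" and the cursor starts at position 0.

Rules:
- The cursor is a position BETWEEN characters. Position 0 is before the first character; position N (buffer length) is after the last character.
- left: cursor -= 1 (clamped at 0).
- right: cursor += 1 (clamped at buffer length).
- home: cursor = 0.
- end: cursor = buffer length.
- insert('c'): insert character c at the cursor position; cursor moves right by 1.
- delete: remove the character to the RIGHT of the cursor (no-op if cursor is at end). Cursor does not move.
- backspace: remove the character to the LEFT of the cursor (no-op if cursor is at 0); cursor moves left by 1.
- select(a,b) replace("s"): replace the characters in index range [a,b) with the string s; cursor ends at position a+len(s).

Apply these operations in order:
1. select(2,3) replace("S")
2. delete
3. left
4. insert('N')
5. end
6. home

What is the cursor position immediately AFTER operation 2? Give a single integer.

Answer: 3

Derivation:
After op 1 (select(2,3) replace("S")): buf='MISYM' cursor=3
After op 2 (delete): buf='MISM' cursor=3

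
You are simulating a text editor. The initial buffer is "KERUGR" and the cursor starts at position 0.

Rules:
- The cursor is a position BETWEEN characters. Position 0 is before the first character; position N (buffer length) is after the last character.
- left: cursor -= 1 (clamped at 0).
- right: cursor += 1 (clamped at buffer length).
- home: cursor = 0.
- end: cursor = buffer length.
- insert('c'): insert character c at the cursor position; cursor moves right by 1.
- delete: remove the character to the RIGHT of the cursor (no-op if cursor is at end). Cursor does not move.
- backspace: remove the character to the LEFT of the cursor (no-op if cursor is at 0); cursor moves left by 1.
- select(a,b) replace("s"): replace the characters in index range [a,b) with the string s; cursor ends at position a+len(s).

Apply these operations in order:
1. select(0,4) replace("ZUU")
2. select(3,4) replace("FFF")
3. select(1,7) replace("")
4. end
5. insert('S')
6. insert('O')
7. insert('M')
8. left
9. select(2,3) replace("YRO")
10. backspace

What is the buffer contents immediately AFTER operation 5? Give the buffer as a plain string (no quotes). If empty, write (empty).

After op 1 (select(0,4) replace("ZUU")): buf='ZUUGR' cursor=3
After op 2 (select(3,4) replace("FFF")): buf='ZUUFFFR' cursor=6
After op 3 (select(1,7) replace("")): buf='Z' cursor=1
After op 4 (end): buf='Z' cursor=1
After op 5 (insert('S')): buf='ZS' cursor=2

Answer: ZS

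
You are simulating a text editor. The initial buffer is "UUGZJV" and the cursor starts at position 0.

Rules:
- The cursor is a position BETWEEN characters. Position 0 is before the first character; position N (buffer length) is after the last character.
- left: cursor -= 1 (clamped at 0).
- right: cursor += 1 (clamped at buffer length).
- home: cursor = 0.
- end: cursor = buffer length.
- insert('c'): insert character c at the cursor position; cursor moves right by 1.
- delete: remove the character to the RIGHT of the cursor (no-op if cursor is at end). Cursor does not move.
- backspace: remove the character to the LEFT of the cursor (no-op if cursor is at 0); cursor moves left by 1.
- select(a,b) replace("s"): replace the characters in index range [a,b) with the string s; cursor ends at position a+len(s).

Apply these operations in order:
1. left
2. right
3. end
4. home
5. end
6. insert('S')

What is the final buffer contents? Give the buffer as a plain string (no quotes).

After op 1 (left): buf='UUGZJV' cursor=0
After op 2 (right): buf='UUGZJV' cursor=1
After op 3 (end): buf='UUGZJV' cursor=6
After op 4 (home): buf='UUGZJV' cursor=0
After op 5 (end): buf='UUGZJV' cursor=6
After op 6 (insert('S')): buf='UUGZJVS' cursor=7

Answer: UUGZJVS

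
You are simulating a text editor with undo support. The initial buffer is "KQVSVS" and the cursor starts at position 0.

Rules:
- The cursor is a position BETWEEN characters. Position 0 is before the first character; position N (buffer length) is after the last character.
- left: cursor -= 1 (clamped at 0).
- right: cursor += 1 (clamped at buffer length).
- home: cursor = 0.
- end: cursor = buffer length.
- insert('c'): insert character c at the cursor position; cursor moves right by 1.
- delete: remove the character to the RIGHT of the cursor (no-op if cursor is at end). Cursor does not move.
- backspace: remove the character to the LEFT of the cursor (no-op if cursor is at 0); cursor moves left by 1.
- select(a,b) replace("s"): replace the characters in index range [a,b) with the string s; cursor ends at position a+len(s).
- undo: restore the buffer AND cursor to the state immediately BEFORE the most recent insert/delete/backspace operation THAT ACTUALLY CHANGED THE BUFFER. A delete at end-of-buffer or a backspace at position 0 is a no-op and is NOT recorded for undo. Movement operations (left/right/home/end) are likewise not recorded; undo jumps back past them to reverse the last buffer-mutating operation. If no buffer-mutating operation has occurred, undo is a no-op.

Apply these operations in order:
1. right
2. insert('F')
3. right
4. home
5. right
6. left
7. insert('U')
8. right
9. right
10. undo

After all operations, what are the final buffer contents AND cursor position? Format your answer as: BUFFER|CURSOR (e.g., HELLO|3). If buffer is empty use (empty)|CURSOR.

Answer: KFQVSVS|0

Derivation:
After op 1 (right): buf='KQVSVS' cursor=1
After op 2 (insert('F')): buf='KFQVSVS' cursor=2
After op 3 (right): buf='KFQVSVS' cursor=3
After op 4 (home): buf='KFQVSVS' cursor=0
After op 5 (right): buf='KFQVSVS' cursor=1
After op 6 (left): buf='KFQVSVS' cursor=0
After op 7 (insert('U')): buf='UKFQVSVS' cursor=1
After op 8 (right): buf='UKFQVSVS' cursor=2
After op 9 (right): buf='UKFQVSVS' cursor=3
After op 10 (undo): buf='KFQVSVS' cursor=0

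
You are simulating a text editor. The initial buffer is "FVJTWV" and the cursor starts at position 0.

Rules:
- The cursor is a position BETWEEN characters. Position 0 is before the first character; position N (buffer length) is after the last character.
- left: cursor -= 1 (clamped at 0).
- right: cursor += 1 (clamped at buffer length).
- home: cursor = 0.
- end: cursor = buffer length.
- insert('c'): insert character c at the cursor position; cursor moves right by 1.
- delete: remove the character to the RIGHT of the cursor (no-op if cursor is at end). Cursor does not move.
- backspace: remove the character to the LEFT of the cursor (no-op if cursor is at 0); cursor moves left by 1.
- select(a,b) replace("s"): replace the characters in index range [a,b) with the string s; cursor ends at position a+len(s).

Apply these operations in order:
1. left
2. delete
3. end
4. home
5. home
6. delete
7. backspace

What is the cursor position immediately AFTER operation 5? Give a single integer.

After op 1 (left): buf='FVJTWV' cursor=0
After op 2 (delete): buf='VJTWV' cursor=0
After op 3 (end): buf='VJTWV' cursor=5
After op 4 (home): buf='VJTWV' cursor=0
After op 5 (home): buf='VJTWV' cursor=0

Answer: 0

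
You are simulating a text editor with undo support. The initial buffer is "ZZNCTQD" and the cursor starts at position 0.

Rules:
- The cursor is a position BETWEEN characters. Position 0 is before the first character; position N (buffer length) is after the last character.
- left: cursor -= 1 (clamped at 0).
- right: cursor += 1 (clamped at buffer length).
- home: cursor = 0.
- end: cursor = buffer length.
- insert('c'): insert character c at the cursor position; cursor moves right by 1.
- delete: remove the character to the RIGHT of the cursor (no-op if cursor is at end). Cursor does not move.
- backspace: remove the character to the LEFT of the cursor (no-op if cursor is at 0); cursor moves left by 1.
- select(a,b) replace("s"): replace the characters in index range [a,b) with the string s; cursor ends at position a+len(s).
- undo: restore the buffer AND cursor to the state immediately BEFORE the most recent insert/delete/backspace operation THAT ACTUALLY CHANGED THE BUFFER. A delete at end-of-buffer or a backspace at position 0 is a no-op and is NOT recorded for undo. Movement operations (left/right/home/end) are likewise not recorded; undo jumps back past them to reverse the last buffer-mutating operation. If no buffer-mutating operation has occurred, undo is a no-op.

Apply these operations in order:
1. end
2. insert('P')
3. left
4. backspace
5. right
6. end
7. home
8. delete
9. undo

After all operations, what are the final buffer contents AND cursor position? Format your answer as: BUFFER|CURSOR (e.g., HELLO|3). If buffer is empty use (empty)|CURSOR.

Answer: ZZNCTQP|0

Derivation:
After op 1 (end): buf='ZZNCTQD' cursor=7
After op 2 (insert('P')): buf='ZZNCTQDP' cursor=8
After op 3 (left): buf='ZZNCTQDP' cursor=7
After op 4 (backspace): buf='ZZNCTQP' cursor=6
After op 5 (right): buf='ZZNCTQP' cursor=7
After op 6 (end): buf='ZZNCTQP' cursor=7
After op 7 (home): buf='ZZNCTQP' cursor=0
After op 8 (delete): buf='ZNCTQP' cursor=0
After op 9 (undo): buf='ZZNCTQP' cursor=0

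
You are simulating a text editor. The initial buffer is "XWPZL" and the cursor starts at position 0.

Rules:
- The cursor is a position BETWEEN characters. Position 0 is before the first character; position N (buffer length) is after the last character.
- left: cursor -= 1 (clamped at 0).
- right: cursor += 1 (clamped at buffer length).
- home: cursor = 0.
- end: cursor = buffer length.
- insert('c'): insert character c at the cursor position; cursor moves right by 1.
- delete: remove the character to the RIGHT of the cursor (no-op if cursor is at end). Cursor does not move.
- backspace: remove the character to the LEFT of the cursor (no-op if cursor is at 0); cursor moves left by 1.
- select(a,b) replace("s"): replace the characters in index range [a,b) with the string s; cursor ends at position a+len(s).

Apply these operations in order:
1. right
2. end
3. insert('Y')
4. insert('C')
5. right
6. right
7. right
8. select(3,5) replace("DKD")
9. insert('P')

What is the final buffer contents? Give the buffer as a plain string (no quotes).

After op 1 (right): buf='XWPZL' cursor=1
After op 2 (end): buf='XWPZL' cursor=5
After op 3 (insert('Y')): buf='XWPZLY' cursor=6
After op 4 (insert('C')): buf='XWPZLYC' cursor=7
After op 5 (right): buf='XWPZLYC' cursor=7
After op 6 (right): buf='XWPZLYC' cursor=7
After op 7 (right): buf='XWPZLYC' cursor=7
After op 8 (select(3,5) replace("DKD")): buf='XWPDKDYC' cursor=6
After op 9 (insert('P')): buf='XWPDKDPYC' cursor=7

Answer: XWPDKDPYC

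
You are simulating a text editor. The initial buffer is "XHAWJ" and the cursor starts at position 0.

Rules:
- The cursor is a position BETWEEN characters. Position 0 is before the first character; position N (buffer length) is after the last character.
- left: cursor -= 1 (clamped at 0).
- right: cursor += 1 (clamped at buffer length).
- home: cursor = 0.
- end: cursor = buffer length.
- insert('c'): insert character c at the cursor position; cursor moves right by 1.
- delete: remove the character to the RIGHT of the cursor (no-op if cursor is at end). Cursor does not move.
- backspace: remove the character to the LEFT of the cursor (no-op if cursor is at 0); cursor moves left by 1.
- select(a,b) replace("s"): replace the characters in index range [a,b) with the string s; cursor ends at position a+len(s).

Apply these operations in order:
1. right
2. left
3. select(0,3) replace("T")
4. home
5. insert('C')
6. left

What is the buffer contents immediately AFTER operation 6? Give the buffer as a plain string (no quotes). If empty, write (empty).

After op 1 (right): buf='XHAWJ' cursor=1
After op 2 (left): buf='XHAWJ' cursor=0
After op 3 (select(0,3) replace("T")): buf='TWJ' cursor=1
After op 4 (home): buf='TWJ' cursor=0
After op 5 (insert('C')): buf='CTWJ' cursor=1
After op 6 (left): buf='CTWJ' cursor=0

Answer: CTWJ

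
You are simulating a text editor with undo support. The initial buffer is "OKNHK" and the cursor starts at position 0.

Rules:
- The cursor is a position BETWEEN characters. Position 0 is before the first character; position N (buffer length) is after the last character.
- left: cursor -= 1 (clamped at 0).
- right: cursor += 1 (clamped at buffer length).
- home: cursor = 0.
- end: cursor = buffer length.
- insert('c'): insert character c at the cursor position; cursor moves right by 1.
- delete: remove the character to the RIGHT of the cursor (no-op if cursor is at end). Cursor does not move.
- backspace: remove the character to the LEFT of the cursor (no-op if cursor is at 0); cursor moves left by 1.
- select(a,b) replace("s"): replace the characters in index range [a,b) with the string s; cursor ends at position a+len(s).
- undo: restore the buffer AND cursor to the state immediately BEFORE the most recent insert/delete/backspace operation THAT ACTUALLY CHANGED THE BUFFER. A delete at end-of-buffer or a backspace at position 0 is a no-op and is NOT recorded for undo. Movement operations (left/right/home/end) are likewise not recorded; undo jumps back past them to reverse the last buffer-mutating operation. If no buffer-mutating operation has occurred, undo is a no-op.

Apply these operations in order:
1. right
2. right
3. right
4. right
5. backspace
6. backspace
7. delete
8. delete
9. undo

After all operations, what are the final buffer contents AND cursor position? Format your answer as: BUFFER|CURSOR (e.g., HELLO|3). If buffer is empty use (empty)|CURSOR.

After op 1 (right): buf='OKNHK' cursor=1
After op 2 (right): buf='OKNHK' cursor=2
After op 3 (right): buf='OKNHK' cursor=3
After op 4 (right): buf='OKNHK' cursor=4
After op 5 (backspace): buf='OKNK' cursor=3
After op 6 (backspace): buf='OKK' cursor=2
After op 7 (delete): buf='OK' cursor=2
After op 8 (delete): buf='OK' cursor=2
After op 9 (undo): buf='OKK' cursor=2

Answer: OKK|2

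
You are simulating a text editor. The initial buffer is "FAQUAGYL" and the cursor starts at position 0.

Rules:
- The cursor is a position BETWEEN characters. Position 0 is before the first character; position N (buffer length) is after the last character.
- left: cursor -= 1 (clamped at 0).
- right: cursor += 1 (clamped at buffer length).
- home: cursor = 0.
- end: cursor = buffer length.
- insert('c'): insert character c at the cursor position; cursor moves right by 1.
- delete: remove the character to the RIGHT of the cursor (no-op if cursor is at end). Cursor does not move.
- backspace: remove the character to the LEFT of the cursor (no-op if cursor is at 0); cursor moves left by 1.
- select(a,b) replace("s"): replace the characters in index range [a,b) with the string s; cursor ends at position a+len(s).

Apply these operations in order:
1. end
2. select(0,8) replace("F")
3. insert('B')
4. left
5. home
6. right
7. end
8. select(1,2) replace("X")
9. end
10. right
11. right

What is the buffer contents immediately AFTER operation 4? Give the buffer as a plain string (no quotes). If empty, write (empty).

After op 1 (end): buf='FAQUAGYL' cursor=8
After op 2 (select(0,8) replace("F")): buf='F' cursor=1
After op 3 (insert('B')): buf='FB' cursor=2
After op 4 (left): buf='FB' cursor=1

Answer: FB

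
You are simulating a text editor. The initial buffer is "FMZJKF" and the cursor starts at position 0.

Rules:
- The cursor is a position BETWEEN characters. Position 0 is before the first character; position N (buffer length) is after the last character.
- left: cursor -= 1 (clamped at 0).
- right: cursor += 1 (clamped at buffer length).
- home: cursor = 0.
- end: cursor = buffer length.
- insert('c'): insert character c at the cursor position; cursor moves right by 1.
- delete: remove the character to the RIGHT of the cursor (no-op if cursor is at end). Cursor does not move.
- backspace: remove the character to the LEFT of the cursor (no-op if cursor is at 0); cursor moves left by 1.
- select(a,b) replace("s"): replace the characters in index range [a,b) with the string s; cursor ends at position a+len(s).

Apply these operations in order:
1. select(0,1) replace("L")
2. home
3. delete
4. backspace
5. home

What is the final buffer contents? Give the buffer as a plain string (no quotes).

Answer: MZJKF

Derivation:
After op 1 (select(0,1) replace("L")): buf='LMZJKF' cursor=1
After op 2 (home): buf='LMZJKF' cursor=0
After op 3 (delete): buf='MZJKF' cursor=0
After op 4 (backspace): buf='MZJKF' cursor=0
After op 5 (home): buf='MZJKF' cursor=0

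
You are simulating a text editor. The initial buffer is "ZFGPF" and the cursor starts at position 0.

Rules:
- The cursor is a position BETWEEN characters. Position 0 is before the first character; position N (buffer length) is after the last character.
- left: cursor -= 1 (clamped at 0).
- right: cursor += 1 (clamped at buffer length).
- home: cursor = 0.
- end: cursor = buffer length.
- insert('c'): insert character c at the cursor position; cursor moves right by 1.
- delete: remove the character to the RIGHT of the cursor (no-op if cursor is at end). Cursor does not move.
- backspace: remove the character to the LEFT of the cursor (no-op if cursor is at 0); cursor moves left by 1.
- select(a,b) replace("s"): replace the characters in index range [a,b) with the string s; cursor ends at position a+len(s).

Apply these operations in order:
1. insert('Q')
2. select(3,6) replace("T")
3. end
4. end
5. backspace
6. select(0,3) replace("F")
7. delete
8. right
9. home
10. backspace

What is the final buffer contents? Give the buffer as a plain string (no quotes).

After op 1 (insert('Q')): buf='QZFGPF' cursor=1
After op 2 (select(3,6) replace("T")): buf='QZFT' cursor=4
After op 3 (end): buf='QZFT' cursor=4
After op 4 (end): buf='QZFT' cursor=4
After op 5 (backspace): buf='QZF' cursor=3
After op 6 (select(0,3) replace("F")): buf='F' cursor=1
After op 7 (delete): buf='F' cursor=1
After op 8 (right): buf='F' cursor=1
After op 9 (home): buf='F' cursor=0
After op 10 (backspace): buf='F' cursor=0

Answer: F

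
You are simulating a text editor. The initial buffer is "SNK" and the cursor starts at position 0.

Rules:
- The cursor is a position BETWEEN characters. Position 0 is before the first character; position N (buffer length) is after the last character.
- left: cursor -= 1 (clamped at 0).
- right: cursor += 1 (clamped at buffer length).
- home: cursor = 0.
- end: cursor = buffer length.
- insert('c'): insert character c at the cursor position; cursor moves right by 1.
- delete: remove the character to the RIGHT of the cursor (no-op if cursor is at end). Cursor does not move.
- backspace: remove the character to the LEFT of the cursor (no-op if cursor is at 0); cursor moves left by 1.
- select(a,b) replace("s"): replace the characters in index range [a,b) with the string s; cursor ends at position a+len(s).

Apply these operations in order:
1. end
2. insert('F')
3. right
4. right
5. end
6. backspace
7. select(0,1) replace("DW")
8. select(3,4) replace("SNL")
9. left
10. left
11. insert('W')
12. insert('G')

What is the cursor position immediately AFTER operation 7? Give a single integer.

Answer: 2

Derivation:
After op 1 (end): buf='SNK' cursor=3
After op 2 (insert('F')): buf='SNKF' cursor=4
After op 3 (right): buf='SNKF' cursor=4
After op 4 (right): buf='SNKF' cursor=4
After op 5 (end): buf='SNKF' cursor=4
After op 6 (backspace): buf='SNK' cursor=3
After op 7 (select(0,1) replace("DW")): buf='DWNK' cursor=2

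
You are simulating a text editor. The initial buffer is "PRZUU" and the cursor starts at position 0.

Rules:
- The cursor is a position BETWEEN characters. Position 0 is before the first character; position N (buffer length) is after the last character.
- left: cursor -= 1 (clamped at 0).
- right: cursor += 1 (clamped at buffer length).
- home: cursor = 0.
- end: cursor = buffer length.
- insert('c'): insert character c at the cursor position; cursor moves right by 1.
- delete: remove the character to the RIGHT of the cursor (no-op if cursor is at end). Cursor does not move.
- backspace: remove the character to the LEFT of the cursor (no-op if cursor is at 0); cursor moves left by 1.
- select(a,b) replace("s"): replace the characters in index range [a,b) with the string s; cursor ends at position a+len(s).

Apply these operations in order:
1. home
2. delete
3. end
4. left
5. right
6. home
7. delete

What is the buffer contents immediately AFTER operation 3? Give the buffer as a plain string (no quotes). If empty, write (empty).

After op 1 (home): buf='PRZUU' cursor=0
After op 2 (delete): buf='RZUU' cursor=0
After op 3 (end): buf='RZUU' cursor=4

Answer: RZUU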